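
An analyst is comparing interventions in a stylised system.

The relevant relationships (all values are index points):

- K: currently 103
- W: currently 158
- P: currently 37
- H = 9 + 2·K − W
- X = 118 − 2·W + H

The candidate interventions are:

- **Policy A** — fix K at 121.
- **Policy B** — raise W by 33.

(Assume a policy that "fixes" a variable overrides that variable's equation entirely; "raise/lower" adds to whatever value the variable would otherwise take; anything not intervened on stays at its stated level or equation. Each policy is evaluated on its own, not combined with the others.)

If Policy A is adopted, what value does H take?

Policy A (K := 121):
  K = 121
  W = 158
  H = 9 + 2·121 − 158 = 93

93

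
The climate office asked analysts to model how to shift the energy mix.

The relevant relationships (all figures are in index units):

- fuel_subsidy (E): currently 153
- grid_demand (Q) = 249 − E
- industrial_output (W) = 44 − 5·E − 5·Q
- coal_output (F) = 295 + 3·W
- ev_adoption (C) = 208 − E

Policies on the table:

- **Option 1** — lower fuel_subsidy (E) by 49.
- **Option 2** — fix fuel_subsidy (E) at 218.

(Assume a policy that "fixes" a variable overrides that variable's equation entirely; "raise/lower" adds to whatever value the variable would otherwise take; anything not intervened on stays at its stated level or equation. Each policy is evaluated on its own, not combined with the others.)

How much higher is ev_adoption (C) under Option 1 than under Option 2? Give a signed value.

Option 1 (E − 49):
  E = 153 − 49 = 104
  C = 208 − 104 = 104
Option 2 (E := 218):
  E = 218
  C = 208 − 218 = -10
C: 104 − (-10) = 114

114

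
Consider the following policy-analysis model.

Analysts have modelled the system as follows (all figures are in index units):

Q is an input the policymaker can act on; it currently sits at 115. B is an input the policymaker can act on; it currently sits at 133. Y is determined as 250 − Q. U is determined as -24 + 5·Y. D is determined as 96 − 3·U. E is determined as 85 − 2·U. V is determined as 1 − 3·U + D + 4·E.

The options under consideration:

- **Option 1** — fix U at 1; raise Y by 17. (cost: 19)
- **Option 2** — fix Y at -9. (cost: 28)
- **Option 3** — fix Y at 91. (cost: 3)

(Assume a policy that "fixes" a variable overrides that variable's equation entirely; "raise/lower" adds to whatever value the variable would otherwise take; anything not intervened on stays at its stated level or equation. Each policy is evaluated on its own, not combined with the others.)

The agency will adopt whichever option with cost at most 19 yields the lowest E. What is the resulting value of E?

-777

Option 1 (U := 1, Y + 17):
  Q = 115
  Y = 250 − 115 (+17 from intervention) = 152
  U = 1
  E = 85 − 2·1 = 83
Option 3 (Y := 91):
  Q = 115
  Y = 91
  U = -24 + 5·91 = 431
  E = 85 − 2·431 = -777
Comparing — Option 1: E=83, Option 3: E=-777. Lowest is -777 (Option 3).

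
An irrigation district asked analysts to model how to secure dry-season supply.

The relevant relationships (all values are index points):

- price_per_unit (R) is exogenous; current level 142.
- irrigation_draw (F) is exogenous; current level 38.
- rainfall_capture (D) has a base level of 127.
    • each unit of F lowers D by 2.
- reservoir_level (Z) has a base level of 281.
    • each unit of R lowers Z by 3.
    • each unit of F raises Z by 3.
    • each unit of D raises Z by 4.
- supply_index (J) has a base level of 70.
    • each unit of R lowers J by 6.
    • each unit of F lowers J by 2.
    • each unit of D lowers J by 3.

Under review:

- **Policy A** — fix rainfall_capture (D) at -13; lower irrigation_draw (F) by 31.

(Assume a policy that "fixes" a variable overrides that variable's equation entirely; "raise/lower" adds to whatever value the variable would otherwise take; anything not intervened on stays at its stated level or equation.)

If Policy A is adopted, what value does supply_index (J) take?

Policy A (D := -13, F − 31):
  R = 142
  F = 38 − 31 = 7
  D = -13
  J = 70 − 6·142 − 2·7 − 3·(-13) = -757

-757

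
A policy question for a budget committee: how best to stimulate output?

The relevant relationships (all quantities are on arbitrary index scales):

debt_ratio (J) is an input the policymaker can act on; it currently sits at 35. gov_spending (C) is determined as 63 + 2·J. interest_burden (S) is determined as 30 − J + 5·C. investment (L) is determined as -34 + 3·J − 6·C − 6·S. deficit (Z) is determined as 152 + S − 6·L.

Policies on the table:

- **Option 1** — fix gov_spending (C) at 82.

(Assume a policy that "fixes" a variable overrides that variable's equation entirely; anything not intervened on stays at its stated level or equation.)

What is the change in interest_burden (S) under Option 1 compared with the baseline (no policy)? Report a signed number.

-255

Baseline:
  J = 35
  C = 63 + 2·35 = 133
  S = 30 − 35 + 5·133 = 660
Option 1 (C := 82):
  J = 35
  C = 82
  S = 30 − 35 + 5·82 = 405
Change in S: 405 − 660 = -255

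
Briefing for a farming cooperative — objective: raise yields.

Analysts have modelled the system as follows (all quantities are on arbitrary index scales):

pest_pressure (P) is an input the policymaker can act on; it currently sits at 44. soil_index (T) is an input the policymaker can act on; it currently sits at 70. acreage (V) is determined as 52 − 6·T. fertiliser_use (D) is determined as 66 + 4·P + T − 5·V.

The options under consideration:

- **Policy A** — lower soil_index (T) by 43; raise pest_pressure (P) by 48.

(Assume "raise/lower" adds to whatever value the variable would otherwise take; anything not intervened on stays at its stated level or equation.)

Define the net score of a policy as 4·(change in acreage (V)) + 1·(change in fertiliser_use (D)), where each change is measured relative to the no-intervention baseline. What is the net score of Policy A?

Baseline:
  P = 44
  T = 70
  V = 52 − 6·70 = -368
  D = 66 + 4·44 + 70 − 5·(-368) = 2152
Policy A (T − 43, P + 48):
  P = 44 + 48 = 92
  T = 70 − 43 = 27
  V = 52 − 6·27 = -110
  D = 66 + 4·92 + 27 − 5·(-110) = 1011
ΔV = -110 − (-368) = 258; ΔD = 1011 − 2152 = -1141
Score = 4·258 + 1·(-1141) = -109

-109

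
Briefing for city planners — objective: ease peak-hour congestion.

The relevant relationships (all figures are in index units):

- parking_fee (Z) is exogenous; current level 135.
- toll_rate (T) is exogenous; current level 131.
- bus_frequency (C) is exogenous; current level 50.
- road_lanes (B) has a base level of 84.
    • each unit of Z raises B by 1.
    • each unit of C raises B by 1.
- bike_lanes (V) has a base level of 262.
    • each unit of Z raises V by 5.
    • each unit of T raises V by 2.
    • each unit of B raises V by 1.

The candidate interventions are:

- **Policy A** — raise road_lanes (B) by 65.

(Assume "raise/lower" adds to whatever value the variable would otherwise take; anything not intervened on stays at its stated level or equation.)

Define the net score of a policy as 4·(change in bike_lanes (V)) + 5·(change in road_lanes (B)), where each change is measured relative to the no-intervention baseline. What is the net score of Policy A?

Baseline:
  Z = 135
  T = 131
  C = 50
  B = 84 + 135 + 50 = 269
  V = 262 + 5·135 + 2·131 + 269 = 1468
Policy A (B + 65):
  Z = 135
  T = 131
  C = 50
  B = 84 + 135 + 50 (+65 from intervention) = 334
  V = 262 + 5·135 + 2·131 + 334 = 1533
ΔV = 1533 − 1468 = 65; ΔB = 334 − 269 = 65
Score = 4·65 + 5·65 = 585

585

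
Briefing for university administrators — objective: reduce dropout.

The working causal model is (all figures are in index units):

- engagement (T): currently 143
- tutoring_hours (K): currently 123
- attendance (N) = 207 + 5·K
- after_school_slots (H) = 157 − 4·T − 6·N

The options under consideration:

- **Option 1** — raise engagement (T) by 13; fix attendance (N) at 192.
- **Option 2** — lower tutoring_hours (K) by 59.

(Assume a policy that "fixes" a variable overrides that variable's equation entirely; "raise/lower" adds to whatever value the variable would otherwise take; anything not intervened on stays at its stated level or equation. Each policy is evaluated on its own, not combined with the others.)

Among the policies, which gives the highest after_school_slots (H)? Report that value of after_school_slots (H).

-1619

Option 1 (T + 13, N := 192):
  T = 143 + 13 = 156
  K = 123
  N = 192
  H = 157 − 4·156 − 6·192 = -1619
Option 2 (K − 59):
  T = 143
  K = 123 − 59 = 64
  N = 207 + 5·64 = 527
  H = 157 − 4·143 − 6·527 = -3577
Comparing — Option 1: H=-1619, Option 2: H=-3577. Highest is -1619 (Option 1).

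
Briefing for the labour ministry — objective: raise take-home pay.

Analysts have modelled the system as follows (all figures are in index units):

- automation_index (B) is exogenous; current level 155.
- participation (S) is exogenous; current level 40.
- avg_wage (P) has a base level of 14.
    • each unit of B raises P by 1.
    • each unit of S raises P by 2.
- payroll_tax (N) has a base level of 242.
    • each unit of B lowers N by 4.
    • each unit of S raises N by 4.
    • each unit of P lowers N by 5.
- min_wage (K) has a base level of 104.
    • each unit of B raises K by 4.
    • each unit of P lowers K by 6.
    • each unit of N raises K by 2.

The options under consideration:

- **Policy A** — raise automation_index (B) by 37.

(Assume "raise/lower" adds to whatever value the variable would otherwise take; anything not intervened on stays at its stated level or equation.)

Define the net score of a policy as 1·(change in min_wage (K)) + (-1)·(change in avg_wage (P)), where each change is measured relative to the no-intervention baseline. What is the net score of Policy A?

-777

Baseline:
  B = 155
  S = 40
  P = 14 + 155 + 2·40 = 249
  N = 242 − 4·155 + 4·40 − 5·249 = -1463
  K = 104 + 4·155 − 6·249 + 2·(-1463) = -3696
Policy A (B + 37):
  B = 155 + 37 = 192
  S = 40
  P = 14 + 192 + 2·40 = 286
  N = 242 − 4·192 + 4·40 − 5·286 = -1796
  K = 104 + 4·192 − 6·286 + 2·(-1796) = -4436
ΔK = -4436 − (-3696) = -740; ΔP = 286 − 249 = 37
Score = 1·(-740) + (-1)·37 = -777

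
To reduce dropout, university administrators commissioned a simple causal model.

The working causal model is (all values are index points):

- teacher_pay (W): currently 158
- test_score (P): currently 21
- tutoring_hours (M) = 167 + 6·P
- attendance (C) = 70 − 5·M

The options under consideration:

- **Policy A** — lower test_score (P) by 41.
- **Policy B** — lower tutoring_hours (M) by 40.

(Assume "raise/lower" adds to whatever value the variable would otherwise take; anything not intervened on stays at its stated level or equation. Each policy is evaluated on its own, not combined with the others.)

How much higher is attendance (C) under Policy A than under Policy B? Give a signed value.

1030

Policy A (P − 41):
  P = 21 − 41 = -20
  M = 167 + 6·(-20) = 47
  C = 70 − 5·47 = -165
Policy B (M − 40):
  P = 21
  M = 167 + 6·21 (−40 from intervention) = 253
  C = 70 − 5·253 = -1195
C: -165 − (-1195) = 1030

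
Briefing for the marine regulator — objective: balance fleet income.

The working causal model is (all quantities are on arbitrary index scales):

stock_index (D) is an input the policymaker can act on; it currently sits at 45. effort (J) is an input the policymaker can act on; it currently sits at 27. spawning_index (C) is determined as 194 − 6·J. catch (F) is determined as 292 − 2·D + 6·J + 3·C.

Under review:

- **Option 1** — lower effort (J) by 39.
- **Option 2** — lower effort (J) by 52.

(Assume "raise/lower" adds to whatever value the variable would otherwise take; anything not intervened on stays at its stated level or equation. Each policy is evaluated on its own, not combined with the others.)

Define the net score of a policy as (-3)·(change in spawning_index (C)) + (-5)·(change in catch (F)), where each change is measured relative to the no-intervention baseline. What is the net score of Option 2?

Baseline:
  D = 45
  J = 27
  C = 194 − 6·27 = 32
  F = 292 − 2·45 + 6·27 + 3·32 = 460
Option 2 (J − 52):
  D = 45
  J = 27 − 52 = -25
  C = 194 − 6·(-25) = 344
  F = 292 − 2·45 + 6·(-25) + 3·344 = 1084
ΔC = 344 − 32 = 312; ΔF = 1084 − 460 = 624
Score = (-3)·312 + (-5)·624 = -4056

-4056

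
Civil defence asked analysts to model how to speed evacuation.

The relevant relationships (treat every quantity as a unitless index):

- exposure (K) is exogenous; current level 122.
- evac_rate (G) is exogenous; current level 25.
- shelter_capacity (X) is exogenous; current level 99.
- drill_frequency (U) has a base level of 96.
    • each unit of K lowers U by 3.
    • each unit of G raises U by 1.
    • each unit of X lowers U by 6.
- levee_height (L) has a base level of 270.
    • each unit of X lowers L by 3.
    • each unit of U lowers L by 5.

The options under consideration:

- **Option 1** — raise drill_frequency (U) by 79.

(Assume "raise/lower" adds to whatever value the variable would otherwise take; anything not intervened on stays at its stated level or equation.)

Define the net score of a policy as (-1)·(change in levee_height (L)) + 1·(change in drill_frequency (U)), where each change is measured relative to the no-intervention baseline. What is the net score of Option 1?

Baseline:
  K = 122
  G = 25
  X = 99
  U = 96 − 3·122 + 25 − 6·99 = -839
  L = 270 − 3·99 − 5·(-839) = 4168
Option 1 (U + 79):
  K = 122
  G = 25
  X = 99
  U = 96 − 3·122 + 25 − 6·99 (+79 from intervention) = -760
  L = 270 − 3·99 − 5·(-760) = 3773
ΔL = 3773 − 4168 = -395; ΔU = -760 − (-839) = 79
Score = (-1)·(-395) + 1·79 = 474

474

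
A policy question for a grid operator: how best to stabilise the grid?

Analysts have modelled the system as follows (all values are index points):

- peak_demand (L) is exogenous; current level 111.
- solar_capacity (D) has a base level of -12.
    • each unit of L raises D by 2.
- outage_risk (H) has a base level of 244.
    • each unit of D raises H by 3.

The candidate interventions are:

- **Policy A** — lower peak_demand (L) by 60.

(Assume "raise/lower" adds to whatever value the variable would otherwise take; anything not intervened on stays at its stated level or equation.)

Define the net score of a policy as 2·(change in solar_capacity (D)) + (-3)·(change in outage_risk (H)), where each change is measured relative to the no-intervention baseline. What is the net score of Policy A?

Baseline:
  L = 111
  D = -12 + 2·111 = 210
  H = 244 + 3·210 = 874
Policy A (L − 60):
  L = 111 − 60 = 51
  D = -12 + 2·51 = 90
  H = 244 + 3·90 = 514
ΔD = 90 − 210 = -120; ΔH = 514 − 874 = -360
Score = 2·(-120) + (-3)·(-360) = 840

840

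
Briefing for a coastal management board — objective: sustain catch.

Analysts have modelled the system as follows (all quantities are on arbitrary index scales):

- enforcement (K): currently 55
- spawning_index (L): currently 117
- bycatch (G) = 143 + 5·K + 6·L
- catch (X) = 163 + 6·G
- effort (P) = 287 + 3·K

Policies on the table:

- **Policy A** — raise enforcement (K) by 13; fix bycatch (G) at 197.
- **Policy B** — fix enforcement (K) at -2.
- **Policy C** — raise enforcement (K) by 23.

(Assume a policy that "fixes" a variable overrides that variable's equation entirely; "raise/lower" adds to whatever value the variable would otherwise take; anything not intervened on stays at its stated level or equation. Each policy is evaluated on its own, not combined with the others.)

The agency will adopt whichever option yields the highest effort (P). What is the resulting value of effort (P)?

521

Policy A (K + 13, G := 197):
  K = 55 + 13 = 68
  P = 287 + 3·68 = 491
Policy B (K := -2):
  K = -2
  P = 287 + 3·(-2) = 281
Policy C (K + 23):
  K = 55 + 23 = 78
  P = 287 + 3·78 = 521
Comparing — Policy A: P=491, Policy B: P=281, Policy C: P=521. Highest is 521 (Policy C).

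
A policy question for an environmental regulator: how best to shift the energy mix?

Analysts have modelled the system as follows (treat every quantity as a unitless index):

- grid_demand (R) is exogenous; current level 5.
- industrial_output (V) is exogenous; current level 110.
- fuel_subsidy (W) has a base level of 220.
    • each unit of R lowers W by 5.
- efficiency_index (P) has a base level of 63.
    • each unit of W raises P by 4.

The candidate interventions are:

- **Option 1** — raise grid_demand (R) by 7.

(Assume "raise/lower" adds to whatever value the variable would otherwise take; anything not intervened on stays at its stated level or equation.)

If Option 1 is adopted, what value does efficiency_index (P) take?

Option 1 (R + 7):
  R = 5 + 7 = 12
  W = 220 − 5·12 = 160
  P = 63 + 4·160 = 703

703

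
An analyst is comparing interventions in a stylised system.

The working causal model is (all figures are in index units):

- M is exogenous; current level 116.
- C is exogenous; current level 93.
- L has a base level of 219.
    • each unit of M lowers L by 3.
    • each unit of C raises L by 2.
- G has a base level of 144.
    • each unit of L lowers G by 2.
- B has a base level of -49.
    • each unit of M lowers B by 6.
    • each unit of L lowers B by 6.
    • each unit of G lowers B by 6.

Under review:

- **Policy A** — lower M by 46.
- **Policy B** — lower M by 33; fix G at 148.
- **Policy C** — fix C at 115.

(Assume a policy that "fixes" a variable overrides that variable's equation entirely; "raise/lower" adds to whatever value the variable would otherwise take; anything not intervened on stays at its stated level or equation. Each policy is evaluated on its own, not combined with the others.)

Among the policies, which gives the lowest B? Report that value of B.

Policy A (M − 46):
  M = 116 − 46 = 70
  C = 93
  L = 219 − 3·70 + 2·93 = 195
  G = 144 − 2·195 = -246
  B = -49 − 6·70 − 6·195 − 6·(-246) = -163
Policy B (M − 33, G := 148):
  M = 116 − 33 = 83
  C = 93
  L = 219 − 3·83 + 2·93 = 156
  G = 148
  B = -49 − 6·83 − 6·156 − 6·148 = -2371
Policy C (C := 115):
  M = 116
  C = 115
  L = 219 − 3·116 + 2·115 = 101
  G = 144 − 2·101 = -58
  B = -49 − 6·116 − 6·101 − 6·(-58) = -1003
Comparing — Policy A: B=-163, Policy B: B=-2371, Policy C: B=-1003. Lowest is -2371 (Policy B).

-2371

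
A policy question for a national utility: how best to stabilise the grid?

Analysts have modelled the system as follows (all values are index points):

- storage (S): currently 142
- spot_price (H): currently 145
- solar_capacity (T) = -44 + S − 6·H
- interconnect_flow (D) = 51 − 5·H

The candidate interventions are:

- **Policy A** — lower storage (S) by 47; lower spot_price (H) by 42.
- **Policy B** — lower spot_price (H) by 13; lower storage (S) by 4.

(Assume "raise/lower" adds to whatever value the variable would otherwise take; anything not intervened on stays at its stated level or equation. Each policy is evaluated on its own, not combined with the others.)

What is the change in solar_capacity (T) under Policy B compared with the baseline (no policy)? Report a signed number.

Baseline:
  S = 142
  H = 145
  T = -44 + 142 − 6·145 = -772
Policy B (H − 13, S − 4):
  S = 142 − 4 = 138
  H = 145 − 13 = 132
  T = -44 + 138 − 6·132 = -698
Change in T: -698 − (-772) = 74

74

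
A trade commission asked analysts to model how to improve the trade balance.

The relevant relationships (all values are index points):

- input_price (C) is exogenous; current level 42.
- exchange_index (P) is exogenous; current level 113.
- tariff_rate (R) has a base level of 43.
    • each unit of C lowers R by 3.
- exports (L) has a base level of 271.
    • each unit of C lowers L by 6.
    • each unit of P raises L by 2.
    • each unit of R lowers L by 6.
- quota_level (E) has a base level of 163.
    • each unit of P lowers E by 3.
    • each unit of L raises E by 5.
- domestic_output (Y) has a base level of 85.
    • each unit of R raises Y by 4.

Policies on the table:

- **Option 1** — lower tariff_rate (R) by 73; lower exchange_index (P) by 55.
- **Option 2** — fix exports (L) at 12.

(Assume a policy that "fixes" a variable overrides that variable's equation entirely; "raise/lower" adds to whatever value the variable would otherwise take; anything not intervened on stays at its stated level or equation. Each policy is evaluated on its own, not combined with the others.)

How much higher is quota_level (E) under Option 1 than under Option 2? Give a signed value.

5460

Option 1 (R − 73, P − 55):
  C = 42
  P = 113 − 55 = 58
  R = 43 − 3·42 (−73 from intervention) = -156
  L = 271 − 6·42 + 2·58 − 6·(-156) = 1071
  E = 163 − 3·58 + 5·1071 = 5344
Option 2 (L := 12):
  C = 42
  P = 113
  R = 43 − 3·42 = -83
  L = 12
  E = 163 − 3·113 + 5·12 = -116
E: 5344 − (-116) = 5460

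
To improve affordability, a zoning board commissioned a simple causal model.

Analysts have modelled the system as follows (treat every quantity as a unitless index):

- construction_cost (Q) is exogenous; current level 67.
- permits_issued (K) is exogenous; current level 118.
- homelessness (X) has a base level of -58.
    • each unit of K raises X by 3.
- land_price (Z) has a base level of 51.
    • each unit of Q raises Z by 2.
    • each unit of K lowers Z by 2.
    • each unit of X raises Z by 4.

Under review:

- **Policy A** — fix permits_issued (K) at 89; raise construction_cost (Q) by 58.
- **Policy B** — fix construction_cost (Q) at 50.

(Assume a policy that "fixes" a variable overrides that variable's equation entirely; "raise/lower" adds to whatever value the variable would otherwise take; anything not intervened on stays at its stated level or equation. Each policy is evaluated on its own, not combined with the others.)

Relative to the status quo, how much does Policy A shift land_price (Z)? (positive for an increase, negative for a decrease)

Baseline:
  Q = 67
  K = 118
  X = -58 + 3·118 = 296
  Z = 51 + 2·67 − 2·118 + 4·296 = 1133
Policy A (K := 89, Q + 58):
  Q = 67 + 58 = 125
  K = 89
  X = -58 + 3·89 = 209
  Z = 51 + 2·125 − 2·89 + 4·209 = 959
Change in Z: 959 − 1133 = -174

-174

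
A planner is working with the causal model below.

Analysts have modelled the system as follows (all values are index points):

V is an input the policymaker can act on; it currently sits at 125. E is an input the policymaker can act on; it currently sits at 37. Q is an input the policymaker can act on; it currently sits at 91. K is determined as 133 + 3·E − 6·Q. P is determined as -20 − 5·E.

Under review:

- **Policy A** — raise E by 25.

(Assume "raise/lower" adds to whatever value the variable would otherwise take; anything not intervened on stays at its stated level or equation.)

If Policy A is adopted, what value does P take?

Policy A (E + 25):
  E = 37 + 25 = 62
  P = -20 − 5·62 = -330

-330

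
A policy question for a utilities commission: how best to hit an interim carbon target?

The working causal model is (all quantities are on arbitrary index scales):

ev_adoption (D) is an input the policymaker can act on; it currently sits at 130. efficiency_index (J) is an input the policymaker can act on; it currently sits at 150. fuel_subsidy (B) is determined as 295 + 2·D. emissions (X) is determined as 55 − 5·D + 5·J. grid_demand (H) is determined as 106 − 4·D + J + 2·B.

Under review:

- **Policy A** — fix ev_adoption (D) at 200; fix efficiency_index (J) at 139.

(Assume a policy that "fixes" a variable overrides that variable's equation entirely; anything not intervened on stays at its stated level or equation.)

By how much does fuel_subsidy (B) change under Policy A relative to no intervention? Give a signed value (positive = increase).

140

Baseline:
  D = 130
  B = 295 + 2·130 = 555
Policy A (D := 200, J := 139):
  D = 200
  B = 295 + 2·200 = 695
Change in B: 695 − 555 = 140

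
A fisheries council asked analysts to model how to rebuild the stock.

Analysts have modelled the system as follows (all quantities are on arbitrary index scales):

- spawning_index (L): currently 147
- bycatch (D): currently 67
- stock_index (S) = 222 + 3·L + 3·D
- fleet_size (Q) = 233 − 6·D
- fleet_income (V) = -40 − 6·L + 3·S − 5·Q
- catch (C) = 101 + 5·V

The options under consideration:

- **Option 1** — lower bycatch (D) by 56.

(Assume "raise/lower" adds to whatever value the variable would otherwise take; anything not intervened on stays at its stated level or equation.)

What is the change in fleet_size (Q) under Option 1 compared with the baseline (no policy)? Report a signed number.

Baseline:
  D = 67
  Q = 233 − 6·67 = -169
Option 1 (D − 56):
  D = 67 − 56 = 11
  Q = 233 − 6·11 = 167
Change in Q: 167 − (-169) = 336

336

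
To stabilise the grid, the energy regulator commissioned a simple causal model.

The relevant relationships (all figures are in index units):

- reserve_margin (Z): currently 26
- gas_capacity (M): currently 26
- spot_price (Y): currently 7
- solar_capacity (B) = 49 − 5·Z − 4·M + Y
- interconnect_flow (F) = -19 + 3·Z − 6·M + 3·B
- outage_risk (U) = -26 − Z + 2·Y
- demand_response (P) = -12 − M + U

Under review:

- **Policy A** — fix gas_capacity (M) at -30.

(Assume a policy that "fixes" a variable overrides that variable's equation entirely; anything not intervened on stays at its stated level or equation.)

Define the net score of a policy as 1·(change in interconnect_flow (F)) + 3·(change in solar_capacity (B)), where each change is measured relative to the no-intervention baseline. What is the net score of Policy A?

1680

Baseline:
  Z = 26
  M = 26
  Y = 7
  B = 49 − 5·26 − 4·26 + 7 = -178
  F = -19 + 3·26 − 6·26 + 3·(-178) = -631
Policy A (M := -30):
  Z = 26
  M = -30
  Y = 7
  B = 49 − 5·26 − 4·(-30) + 7 = 46
  F = -19 + 3·26 − 6·(-30) + 3·46 = 377
ΔF = 377 − (-631) = 1008; ΔB = 46 − (-178) = 224
Score = 1·1008 + 3·224 = 1680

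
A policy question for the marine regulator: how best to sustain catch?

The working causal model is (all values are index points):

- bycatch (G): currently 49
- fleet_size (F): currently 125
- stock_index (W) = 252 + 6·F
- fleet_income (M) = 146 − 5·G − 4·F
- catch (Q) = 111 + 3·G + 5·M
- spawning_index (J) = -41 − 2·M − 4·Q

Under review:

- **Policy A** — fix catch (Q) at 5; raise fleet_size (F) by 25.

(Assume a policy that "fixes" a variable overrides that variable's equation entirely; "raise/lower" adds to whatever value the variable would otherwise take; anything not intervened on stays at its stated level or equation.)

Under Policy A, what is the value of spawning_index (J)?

Policy A (Q := 5, F + 25):
  G = 49
  F = 125 + 25 = 150
  M = 146 − 5·49 − 4·150 = -699
  Q = 5
  J = -41 − 2·(-699) − 4·5 = 1337

1337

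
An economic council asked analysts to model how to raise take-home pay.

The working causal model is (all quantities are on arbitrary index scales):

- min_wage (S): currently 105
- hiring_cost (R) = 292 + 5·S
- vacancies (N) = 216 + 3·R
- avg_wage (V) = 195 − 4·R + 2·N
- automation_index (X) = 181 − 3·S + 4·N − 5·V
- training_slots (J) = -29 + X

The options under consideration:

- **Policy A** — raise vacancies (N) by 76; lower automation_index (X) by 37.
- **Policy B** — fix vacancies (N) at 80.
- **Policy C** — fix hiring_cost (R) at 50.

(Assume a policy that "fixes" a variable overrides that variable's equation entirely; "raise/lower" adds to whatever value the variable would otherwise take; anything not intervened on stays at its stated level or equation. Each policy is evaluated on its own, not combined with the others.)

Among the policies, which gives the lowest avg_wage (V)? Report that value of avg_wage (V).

Policy A (N + 76, X − 37):
  S = 105
  R = 292 + 5·105 = 817
  N = 216 + 3·817 (+76 from intervention) = 2743
  V = 195 − 4·817 + 2·2743 = 2413
Policy B (N := 80):
  S = 105
  R = 292 + 5·105 = 817
  N = 80
  V = 195 − 4·817 + 2·80 = -2913
Policy C (R := 50):
  S = 105
  R = 50
  N = 216 + 3·50 = 366
  V = 195 − 4·50 + 2·366 = 727
Comparing — Policy A: V=2413, Policy B: V=-2913, Policy C: V=727. Lowest is -2913 (Policy B).

-2913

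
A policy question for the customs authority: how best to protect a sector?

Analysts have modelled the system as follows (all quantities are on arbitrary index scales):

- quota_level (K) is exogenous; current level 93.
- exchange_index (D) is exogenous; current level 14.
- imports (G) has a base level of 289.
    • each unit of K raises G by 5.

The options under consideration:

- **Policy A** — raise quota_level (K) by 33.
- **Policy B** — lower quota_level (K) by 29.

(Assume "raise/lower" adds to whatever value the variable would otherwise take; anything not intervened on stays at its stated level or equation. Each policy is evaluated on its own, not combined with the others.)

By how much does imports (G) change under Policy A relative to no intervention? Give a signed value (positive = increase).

165

Baseline:
  K = 93
  G = 289 + 5·93 = 754
Policy A (K + 33):
  K = 93 + 33 = 126
  G = 289 + 5·126 = 919
Change in G: 919 − 754 = 165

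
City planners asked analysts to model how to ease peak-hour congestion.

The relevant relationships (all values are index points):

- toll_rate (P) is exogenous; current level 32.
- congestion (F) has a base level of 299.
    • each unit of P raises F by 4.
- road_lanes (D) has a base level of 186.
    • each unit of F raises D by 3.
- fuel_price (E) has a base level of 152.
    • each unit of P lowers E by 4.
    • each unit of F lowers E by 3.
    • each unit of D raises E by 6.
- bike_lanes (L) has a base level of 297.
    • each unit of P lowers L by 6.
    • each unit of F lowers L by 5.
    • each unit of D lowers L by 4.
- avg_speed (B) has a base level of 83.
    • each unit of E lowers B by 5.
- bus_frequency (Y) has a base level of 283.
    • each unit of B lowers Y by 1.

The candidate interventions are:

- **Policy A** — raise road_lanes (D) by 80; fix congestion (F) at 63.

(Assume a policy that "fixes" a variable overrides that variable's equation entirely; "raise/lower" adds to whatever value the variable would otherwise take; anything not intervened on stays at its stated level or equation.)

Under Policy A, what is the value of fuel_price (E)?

Policy A (D + 80, F := 63):
  P = 32
  F = 63
  D = 186 + 3·63 (+80 from intervention) = 455
  E = 152 − 4·32 − 3·63 + 6·455 = 2565

2565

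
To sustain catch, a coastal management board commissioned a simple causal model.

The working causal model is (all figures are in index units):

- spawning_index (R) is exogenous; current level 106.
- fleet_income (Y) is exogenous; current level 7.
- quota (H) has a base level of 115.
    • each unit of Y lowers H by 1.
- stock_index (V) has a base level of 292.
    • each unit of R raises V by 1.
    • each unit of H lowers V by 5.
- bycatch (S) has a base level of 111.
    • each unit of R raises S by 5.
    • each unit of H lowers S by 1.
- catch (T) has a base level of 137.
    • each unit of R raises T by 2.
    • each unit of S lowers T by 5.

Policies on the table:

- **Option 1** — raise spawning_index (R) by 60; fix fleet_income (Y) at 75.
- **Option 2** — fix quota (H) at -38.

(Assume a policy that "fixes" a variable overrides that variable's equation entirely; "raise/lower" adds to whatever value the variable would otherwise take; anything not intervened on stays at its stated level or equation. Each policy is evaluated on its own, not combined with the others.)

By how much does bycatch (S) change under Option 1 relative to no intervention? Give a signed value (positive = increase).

368

Baseline:
  R = 106
  Y = 7
  H = 115 − 7 = 108
  S = 111 + 5·106 − 108 = 533
Option 1 (R + 60, Y := 75):
  R = 106 + 60 = 166
  Y = 75
  H = 115 − 75 = 40
  S = 111 + 5·166 − 40 = 901
Change in S: 901 − 533 = 368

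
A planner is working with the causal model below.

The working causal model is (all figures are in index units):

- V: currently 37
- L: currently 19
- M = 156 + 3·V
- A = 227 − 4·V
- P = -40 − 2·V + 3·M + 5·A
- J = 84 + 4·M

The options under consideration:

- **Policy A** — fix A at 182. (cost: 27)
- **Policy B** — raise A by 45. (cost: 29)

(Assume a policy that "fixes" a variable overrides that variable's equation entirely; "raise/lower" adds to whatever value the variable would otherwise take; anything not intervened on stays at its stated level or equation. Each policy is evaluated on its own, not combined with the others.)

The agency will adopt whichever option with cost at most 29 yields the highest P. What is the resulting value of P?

Policy A (A := 182):
  V = 37
  M = 156 + 3·37 = 267
  A = 182
  P = -40 − 2·37 + 3·267 + 5·182 = 1597
Policy B (A + 45):
  V = 37
  M = 156 + 3·37 = 267
  A = 227 − 4·37 (+45 from intervention) = 124
  P = -40 − 2·37 + 3·267 + 5·124 = 1307
Comparing — Policy A: P=1597, Policy B: P=1307. Highest is 1597 (Policy A).

1597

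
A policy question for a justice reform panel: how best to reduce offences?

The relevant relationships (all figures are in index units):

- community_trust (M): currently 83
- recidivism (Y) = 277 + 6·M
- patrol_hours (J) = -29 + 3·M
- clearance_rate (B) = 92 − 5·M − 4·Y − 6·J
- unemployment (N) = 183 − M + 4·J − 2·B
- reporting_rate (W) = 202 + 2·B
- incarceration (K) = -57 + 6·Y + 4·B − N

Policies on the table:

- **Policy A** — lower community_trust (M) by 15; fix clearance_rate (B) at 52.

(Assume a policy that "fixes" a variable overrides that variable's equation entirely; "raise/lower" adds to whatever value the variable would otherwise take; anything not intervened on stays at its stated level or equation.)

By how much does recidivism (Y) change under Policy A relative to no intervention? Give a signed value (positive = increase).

Baseline:
  M = 83
  Y = 277 + 6·83 = 775
Policy A (M − 15, B := 52):
  M = 83 − 15 = 68
  Y = 277 + 6·68 = 685
Change in Y: 685 − 775 = -90

-90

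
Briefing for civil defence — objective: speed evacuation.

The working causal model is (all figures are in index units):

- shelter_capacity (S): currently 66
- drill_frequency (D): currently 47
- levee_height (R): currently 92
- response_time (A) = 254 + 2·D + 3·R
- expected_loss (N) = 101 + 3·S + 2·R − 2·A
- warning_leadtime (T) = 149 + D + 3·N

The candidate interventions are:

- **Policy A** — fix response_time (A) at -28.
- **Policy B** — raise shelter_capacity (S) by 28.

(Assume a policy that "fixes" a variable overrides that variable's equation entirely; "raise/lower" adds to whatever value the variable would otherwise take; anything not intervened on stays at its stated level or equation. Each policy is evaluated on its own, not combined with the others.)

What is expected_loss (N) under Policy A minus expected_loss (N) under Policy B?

Policy A (A := -28):
  S = 66
  D = 47
  R = 92
  A = -28
  N = 101 + 3·66 + 2·92 − 2·(-28) = 539
Policy B (S + 28):
  S = 66 + 28 = 94
  D = 47
  R = 92
  A = 254 + 2·47 + 3·92 = 624
  N = 101 + 3·94 + 2·92 − 2·624 = -681
N: 539 − (-681) = 1220

1220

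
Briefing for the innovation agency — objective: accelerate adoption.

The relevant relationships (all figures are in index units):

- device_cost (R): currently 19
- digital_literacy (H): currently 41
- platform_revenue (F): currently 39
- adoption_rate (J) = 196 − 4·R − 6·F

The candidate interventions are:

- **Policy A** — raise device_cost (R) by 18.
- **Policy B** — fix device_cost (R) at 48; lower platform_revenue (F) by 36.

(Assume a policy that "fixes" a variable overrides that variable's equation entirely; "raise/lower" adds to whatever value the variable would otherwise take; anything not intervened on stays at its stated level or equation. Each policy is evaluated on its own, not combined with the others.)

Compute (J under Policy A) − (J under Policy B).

-172

Policy A (R + 18):
  R = 19 + 18 = 37
  F = 39
  J = 196 − 4·37 − 6·39 = -186
Policy B (R := 48, F − 36):
  R = 48
  F = 39 − 36 = 3
  J = 196 − 4·48 − 6·3 = -14
J: -186 − (-14) = -172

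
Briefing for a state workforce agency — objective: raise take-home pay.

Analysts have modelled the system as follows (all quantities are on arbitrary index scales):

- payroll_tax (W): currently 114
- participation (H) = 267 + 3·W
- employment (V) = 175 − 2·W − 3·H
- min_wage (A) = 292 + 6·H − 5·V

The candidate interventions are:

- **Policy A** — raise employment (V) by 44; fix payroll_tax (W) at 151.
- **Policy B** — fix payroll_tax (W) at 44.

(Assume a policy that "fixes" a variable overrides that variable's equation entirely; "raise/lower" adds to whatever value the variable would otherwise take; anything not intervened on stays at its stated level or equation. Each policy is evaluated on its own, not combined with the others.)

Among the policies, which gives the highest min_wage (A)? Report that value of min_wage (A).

Policy A (V + 44, W := 151):
  W = 151
  H = 267 + 3·151 = 720
  V = 175 − 2·151 − 3·720 (+44 from intervention) = -2243
  A = 292 + 6·720 − 5·(-2243) = 15827
Policy B (W := 44):
  W = 44
  H = 267 + 3·44 = 399
  V = 175 − 2·44 − 3·399 = -1110
  A = 292 + 6·399 − 5·(-1110) = 8236
Comparing — Policy A: A=15827, Policy B: A=8236. Highest is 15827 (Policy A).

15827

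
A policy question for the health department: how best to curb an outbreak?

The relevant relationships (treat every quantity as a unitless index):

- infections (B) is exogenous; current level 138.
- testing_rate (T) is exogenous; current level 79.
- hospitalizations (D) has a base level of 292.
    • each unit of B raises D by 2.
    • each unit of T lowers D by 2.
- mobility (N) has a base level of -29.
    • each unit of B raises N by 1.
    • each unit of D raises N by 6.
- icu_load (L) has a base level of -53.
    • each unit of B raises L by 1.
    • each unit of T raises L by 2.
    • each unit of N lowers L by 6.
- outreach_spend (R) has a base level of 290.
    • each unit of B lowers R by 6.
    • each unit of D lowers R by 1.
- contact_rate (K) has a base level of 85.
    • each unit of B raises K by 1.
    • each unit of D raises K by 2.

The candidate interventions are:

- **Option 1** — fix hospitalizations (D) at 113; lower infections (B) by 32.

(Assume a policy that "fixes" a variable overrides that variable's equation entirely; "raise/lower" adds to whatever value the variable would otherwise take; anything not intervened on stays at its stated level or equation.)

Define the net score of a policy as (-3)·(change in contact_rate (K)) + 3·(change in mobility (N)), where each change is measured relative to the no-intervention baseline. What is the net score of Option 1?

Baseline:
  B = 138
  T = 79
  D = 292 + 2·138 − 2·79 = 410
  N = -29 + 138 + 6·410 = 2569
  K = 85 + 138 + 2·410 = 1043
Option 1 (D := 113, B − 32):
  B = 138 − 32 = 106
  T = 79
  D = 113
  N = -29 + 106 + 6·113 = 755
  K = 85 + 106 + 2·113 = 417
ΔK = 417 − 1043 = -626; ΔN = 755 − 2569 = -1814
Score = (-3)·(-626) + 3·(-1814) = -3564

-3564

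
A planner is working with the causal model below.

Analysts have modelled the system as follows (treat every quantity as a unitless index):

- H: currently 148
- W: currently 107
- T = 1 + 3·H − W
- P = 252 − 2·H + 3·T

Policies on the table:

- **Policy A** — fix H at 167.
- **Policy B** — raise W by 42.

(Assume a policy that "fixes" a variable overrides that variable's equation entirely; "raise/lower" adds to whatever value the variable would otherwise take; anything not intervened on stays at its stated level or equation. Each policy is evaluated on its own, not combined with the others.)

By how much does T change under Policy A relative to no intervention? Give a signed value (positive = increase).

Baseline:
  H = 148
  W = 107
  T = 1 + 3·148 − 107 = 338
Policy A (H := 167):
  H = 167
  W = 107
  T = 1 + 3·167 − 107 = 395
Change in T: 395 − 338 = 57

57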